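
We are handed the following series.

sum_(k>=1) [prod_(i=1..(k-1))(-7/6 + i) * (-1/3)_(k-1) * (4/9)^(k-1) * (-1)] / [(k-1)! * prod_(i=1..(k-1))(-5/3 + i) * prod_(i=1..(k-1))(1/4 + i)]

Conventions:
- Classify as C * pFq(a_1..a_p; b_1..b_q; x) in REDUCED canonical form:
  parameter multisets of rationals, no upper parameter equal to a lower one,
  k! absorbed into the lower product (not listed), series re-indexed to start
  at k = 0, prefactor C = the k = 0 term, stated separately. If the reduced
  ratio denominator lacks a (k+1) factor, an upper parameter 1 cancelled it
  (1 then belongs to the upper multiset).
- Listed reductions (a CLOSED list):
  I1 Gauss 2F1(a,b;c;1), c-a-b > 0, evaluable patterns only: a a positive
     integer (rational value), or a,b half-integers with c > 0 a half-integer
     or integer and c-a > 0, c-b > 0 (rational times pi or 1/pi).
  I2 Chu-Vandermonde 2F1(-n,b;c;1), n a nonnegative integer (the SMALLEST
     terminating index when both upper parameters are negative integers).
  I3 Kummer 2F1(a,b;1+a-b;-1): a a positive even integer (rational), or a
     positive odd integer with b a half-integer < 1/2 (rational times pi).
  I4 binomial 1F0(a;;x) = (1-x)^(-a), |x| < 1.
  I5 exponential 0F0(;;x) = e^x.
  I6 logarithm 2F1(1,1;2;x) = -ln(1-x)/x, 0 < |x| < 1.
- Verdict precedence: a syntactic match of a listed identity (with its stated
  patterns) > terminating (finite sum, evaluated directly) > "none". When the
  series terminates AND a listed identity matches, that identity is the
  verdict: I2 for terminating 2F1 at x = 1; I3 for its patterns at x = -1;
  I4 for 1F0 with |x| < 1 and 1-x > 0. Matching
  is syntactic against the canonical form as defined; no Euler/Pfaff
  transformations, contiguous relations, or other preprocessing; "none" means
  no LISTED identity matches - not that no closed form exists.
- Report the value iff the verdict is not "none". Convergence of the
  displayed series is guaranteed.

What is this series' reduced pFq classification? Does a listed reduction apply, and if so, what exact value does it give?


Classification (C = -1): 2F2 with upper {-1/3, -1/6}, lower {-2/3, 5/4}, argument x = 4/9. Verdict: none. No listed pattern accepts 2F2(-1/3, -1/6; -2/3, 5/4; 4/9).

Key observation: x = (4/9) and the running product (C = -1, x = 4/9) telescopes to a rising factorial.
Consecutive-term ratio: r(k) = (4/9) * (k-1/3) (k-1/6) / [(k-2/3) (k+5/4) (k+1)] ; factor over Q: parameters, x = (4/9), and C = -1.


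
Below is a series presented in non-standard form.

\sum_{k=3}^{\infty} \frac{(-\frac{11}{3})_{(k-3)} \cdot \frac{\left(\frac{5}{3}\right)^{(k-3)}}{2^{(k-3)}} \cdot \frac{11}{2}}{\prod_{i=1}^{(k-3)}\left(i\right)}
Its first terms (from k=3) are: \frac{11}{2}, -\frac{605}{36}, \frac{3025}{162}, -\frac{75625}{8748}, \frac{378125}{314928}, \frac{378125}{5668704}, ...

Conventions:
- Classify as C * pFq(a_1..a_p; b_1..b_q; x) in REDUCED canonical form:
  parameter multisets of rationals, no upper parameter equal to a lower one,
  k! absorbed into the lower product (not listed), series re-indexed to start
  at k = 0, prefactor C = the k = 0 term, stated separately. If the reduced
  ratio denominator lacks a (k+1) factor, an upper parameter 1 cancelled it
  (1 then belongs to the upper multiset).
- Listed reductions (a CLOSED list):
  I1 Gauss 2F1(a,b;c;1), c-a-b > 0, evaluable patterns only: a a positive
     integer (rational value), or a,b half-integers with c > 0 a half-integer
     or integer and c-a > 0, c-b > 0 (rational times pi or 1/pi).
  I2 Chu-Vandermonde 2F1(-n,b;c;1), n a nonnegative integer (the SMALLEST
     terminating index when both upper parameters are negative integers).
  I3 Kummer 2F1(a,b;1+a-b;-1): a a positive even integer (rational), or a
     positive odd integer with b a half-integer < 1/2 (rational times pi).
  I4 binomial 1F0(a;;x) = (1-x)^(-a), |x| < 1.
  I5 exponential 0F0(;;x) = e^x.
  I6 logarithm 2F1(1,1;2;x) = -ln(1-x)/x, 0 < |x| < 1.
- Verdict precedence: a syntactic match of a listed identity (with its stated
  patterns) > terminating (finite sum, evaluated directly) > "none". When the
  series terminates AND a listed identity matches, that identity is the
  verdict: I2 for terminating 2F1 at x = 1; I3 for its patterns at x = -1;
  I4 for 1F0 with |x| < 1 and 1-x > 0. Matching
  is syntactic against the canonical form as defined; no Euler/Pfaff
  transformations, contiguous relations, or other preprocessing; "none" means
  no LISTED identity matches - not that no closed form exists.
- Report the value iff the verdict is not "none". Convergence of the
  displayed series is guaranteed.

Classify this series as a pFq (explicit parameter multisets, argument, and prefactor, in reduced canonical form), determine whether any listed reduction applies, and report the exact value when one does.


Reduced: x = \frac{5}{6}, 1F0, upper = {-\frac{11}{3}}, lower = {-}, C = \frac{11}{2}. Verdict: binomial (I4) fires (the 1F0 binomial series: exponent 11/3, x = \frac{5}{6}). Hence: \frac{11}{2} \cdot \left(\frac{1}{6}\right)^{\frac{11}{3}}.

The tell: with t_0 = \frac{11}{2}, the two k-th powers (prefactor 11/2) combine into one argument.
Ratio: r(k) = \frac{5}{6} * (k-\frac{11}{3}) / [(k+1)] - rational in k. x = \frac{5}{6}; t_0 = \frac{11}{2}; negate the roots.


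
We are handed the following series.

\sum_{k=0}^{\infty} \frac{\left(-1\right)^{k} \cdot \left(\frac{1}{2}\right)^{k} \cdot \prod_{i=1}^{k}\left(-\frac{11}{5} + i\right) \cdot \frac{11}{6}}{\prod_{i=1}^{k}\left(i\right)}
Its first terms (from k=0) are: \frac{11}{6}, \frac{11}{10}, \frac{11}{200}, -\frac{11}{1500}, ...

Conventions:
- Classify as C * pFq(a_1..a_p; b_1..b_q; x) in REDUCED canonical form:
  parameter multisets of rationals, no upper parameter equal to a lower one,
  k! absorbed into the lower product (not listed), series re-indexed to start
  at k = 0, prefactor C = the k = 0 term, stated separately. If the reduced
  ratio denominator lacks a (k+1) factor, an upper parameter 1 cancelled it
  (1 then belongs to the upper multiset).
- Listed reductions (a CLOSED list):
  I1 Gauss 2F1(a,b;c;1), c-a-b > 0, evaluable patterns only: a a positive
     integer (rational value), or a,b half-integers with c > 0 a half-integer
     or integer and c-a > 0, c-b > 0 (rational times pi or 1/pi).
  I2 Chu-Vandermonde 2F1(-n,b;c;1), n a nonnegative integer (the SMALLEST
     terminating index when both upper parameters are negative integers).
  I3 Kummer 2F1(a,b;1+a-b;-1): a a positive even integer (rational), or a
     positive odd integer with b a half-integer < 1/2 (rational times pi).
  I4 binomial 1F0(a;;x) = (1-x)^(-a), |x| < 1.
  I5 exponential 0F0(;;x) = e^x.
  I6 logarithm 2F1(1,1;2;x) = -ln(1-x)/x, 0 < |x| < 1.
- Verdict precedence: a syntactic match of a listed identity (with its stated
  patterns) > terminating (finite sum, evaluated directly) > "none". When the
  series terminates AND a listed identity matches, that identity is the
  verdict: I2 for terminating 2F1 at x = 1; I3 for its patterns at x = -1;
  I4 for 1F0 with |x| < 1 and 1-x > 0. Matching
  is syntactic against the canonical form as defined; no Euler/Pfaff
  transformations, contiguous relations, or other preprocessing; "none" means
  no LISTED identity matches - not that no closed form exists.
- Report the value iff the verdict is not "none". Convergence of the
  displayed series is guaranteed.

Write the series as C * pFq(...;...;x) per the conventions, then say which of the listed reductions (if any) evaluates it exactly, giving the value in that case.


This is \frac{11}{6} * 1F0(-\frac{6}{5}; -; -\frac{1}{2}) in reduced canonical form. Verdict: the I4 binomial reduction matches (the 1F0 binomial series: exponent 6/5, x = -\frac{1}{2}). Value: \frac{11}{6} \cdot \left(\frac{3}{2}\right)^{\frac{6}{5}}.

Structural cue: from the first term \frac{11}{6}: the (-1)^k factor (C = 11/6, x = -1/2) folds into the argument's sign.
Adjacent-term ratio: r(k) = -\frac{1}{2} * (k-\frac{6}{5}) / [(k+1)] - rational in k, leading ratio -\frac{1}{2}; with t_0 = \frac{11}{6}, classification follows.


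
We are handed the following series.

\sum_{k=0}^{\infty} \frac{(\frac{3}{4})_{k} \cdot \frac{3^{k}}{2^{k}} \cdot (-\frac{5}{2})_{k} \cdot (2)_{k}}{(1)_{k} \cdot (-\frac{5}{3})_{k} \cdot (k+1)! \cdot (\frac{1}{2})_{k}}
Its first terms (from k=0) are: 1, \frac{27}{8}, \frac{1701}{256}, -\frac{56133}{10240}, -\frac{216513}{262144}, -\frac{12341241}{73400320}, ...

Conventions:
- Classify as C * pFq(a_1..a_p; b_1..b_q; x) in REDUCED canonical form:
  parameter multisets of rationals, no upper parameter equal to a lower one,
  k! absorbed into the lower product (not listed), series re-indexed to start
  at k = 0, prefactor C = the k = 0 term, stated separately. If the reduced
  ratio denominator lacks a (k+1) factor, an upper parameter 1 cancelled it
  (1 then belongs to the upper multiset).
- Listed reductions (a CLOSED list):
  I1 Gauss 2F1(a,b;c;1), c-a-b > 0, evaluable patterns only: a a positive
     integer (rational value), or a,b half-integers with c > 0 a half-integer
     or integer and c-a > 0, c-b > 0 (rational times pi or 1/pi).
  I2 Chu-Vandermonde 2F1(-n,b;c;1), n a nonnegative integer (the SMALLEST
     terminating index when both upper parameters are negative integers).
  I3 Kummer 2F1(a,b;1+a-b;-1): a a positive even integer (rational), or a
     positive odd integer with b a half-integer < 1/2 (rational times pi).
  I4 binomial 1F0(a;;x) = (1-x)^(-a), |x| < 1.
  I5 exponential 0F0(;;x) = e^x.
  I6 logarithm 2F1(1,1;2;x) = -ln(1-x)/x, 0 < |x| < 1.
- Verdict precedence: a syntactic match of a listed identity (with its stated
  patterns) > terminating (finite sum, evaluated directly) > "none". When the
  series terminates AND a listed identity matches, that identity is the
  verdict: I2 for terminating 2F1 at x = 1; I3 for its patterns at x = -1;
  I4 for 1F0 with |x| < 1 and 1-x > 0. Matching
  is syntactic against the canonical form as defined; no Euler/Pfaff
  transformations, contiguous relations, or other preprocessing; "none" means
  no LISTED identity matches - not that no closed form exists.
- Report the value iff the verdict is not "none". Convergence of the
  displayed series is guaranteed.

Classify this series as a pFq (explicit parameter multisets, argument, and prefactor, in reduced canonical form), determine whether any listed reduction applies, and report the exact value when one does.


Reduced: x = \frac{3}{2}, 2F2, upper = {-\frac{5}{2}, \frac{3}{4}}, lower = {-\frac{5}{3}, \frac{1}{2}}, C = 1. Verdict: no listed reduction: x = \frac{3}{2} and upper {-\frac{5}{2}, \frac{3}{4}} fail every I1-I6 pattern.

The tell: t_0 = 1 here, and the denominator's factorial ratio (prefactor 1) is a lower Pochhammer.
Term ratio: r(k) = \frac{3}{2} * (k-\frac{5}{2}) (k+\frac{3}{4}) / [(k-\frac{5}{3}) (k+\frac{1}{2}) (k+1)] ; factor over Q: parameters, x = \frac{3}{2}, and C = 1.


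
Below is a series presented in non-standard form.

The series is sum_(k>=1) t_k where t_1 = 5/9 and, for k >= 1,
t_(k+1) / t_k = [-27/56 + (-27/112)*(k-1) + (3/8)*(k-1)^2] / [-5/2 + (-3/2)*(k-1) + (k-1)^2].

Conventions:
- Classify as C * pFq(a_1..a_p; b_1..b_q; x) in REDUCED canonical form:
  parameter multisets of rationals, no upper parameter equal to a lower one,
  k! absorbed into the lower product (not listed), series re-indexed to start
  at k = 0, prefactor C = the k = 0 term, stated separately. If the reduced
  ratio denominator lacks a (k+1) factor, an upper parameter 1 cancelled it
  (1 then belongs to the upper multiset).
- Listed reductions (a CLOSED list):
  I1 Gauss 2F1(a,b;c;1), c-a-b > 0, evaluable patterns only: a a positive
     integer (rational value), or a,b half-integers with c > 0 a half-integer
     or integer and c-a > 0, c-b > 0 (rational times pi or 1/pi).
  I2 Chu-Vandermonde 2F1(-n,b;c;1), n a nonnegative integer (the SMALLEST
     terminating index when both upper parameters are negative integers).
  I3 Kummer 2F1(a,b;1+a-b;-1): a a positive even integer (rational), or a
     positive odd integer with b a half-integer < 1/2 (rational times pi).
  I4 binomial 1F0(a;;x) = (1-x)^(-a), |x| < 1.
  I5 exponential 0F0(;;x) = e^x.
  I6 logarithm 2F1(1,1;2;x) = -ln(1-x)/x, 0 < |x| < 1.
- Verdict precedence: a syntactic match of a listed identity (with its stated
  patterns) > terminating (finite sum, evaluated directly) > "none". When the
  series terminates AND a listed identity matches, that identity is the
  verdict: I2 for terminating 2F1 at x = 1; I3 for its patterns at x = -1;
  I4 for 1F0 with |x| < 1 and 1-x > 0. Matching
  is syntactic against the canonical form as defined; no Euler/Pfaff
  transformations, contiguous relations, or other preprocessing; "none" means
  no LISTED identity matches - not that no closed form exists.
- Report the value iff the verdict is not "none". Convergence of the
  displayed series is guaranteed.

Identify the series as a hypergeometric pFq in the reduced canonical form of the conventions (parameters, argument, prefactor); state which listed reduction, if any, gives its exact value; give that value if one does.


Prefactor 5/9, argument 3/8: 2F1 with upper {-3/2, 6/7} over lower {-5/2}. Verdict: none here - no I1-I6 shape fits x = 3/8 with lower {-5/2}.

First insight: t_0 = 5/9 here, and the expanded ratio factors over Q; C = 5/9, roots give parameters.
Term ratio: r(k) = (3/8) * (k-3/2) (k+6/7) / [(k-5/2) (k+1)] - rational in k, leading ratio (3/8); with t_0 = 5/9, classification follows.


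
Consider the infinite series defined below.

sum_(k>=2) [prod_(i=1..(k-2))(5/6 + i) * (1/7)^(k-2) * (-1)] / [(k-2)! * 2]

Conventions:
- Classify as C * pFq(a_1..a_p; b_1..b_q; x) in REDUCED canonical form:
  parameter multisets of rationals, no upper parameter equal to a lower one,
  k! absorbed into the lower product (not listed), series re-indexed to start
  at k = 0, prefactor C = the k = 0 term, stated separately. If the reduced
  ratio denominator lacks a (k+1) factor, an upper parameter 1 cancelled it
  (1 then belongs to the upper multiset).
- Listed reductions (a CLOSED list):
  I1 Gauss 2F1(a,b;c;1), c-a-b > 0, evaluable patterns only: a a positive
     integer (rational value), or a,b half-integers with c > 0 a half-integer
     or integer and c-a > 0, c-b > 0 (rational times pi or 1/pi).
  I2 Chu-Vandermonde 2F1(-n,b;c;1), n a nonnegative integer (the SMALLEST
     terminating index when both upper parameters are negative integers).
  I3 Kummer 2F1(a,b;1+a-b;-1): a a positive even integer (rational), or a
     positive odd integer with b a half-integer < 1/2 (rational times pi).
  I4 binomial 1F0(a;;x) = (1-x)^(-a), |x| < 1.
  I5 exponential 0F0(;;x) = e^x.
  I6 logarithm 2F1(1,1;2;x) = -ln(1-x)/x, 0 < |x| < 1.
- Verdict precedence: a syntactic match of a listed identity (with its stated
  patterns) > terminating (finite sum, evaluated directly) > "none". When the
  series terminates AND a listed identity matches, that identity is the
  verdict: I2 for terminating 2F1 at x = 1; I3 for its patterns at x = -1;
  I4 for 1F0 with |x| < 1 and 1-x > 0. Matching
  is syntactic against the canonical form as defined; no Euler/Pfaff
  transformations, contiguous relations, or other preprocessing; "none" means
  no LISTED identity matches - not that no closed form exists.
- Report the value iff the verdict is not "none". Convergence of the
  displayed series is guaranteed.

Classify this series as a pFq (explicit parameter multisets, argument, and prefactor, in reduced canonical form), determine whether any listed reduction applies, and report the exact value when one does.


The tell: from the first term -1/2: the constant factors (C = -1/2, x = 1/7) combine into one prefactor.
Adjacent-term ratio: r(k) = (1/7) * (k+11/6) / [(k+1)] - rational in k, leading ratio (1/7); with t_0 = -1/2, classification follows.

Classification (C = -1/2): 1F0 with upper {11/6}, lower {-}, argument x = 1/7. Verdict: the I4 binomial reduction applies (the 1F0 binomial series: exponent -11/6, x = 1/7). Exact value: (-1/2) * (6/7)^(-11/6).


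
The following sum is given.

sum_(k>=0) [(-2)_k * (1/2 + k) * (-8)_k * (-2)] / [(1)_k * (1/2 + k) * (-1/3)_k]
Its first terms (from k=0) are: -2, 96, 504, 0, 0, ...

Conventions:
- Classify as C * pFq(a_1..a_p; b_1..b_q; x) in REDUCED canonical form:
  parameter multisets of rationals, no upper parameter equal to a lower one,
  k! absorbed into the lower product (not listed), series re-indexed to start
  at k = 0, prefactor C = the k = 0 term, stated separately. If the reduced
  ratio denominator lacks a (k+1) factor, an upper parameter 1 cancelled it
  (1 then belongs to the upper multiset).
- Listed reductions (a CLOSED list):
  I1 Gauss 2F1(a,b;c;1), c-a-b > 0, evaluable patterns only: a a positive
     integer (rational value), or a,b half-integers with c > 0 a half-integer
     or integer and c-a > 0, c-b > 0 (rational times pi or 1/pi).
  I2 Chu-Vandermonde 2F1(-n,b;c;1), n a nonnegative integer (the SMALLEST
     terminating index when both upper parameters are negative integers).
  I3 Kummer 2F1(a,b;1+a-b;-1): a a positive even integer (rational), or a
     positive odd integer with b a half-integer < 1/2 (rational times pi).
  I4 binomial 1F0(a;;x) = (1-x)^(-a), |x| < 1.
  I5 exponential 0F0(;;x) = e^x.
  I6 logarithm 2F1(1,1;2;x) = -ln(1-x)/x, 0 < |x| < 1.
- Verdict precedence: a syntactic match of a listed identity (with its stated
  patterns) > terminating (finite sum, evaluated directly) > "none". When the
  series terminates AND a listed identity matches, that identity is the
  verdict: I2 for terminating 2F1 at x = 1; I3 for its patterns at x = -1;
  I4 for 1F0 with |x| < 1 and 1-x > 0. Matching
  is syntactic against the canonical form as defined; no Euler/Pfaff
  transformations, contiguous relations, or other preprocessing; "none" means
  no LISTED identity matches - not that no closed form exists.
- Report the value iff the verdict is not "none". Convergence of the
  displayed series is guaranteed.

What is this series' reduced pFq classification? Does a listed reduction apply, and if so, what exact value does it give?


The tell: x = 1 and (1)_k (C = -2) is k! itself.
Consecutive-term ratio: r(k) = 1 * (k-8) (k-2) / [(k-1/3) (k+1)] - rational in k, leading ratio 1; with t_0 = -2, classification follows.

Canonical form: C = -2 times 2F1 with upper {-8, -2}, lower {-1/3}, x = 1. Verdict (x = 1): Chu-Vandermonde (I2) applies (terminating 2F1 at x = 1 with n = 2, b = -8, c = -1/3). Its exact value is 598.


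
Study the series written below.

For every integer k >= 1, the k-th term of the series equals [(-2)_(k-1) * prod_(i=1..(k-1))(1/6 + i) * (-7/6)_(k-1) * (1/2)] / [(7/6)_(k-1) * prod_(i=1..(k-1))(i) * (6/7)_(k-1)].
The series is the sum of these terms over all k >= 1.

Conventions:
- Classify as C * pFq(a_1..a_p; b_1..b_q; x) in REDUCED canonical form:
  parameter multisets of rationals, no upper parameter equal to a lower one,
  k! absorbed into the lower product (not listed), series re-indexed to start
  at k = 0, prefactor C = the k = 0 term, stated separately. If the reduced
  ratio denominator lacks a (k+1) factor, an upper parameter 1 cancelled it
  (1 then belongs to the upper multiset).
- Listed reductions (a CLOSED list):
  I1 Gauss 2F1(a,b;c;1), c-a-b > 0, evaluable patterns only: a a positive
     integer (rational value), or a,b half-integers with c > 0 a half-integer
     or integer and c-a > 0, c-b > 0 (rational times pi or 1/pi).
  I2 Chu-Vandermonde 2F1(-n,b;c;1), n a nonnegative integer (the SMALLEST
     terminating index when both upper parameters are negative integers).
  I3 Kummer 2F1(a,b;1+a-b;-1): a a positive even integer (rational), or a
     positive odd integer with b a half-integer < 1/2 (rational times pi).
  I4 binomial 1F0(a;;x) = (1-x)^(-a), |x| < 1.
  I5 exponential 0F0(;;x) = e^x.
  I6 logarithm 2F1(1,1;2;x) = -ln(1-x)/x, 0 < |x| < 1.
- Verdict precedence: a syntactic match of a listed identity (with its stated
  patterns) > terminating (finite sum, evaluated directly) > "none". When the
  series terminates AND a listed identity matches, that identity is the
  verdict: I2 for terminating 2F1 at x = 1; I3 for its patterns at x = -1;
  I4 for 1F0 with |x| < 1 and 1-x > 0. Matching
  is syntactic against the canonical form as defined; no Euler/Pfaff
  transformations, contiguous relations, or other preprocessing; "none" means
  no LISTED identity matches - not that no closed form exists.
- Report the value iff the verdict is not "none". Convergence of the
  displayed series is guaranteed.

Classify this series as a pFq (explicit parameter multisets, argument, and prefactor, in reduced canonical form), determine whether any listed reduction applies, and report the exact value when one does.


Structural cue: from the first term 1/2: the running product (C = 1/2, x = 1) telescopes to a rising factorial.
Adjacent-term ratio: r(k) = 1 * (k-2) (k-7/6) / [(k+6/7) (k+1)] - rational; roots negated = parameters, x = 1, C = 1/2.

Reduced: x = 1, 2F1, upper = {-2, -7/6}, lower = {6/7}, C = 1/2. Verdict at x = 1: Vandermonde's identity (I2) matches (terminating 2F1 at x = 1 with n = 2, b = -7/6, c = 6/7). Sum: 10795/5616.


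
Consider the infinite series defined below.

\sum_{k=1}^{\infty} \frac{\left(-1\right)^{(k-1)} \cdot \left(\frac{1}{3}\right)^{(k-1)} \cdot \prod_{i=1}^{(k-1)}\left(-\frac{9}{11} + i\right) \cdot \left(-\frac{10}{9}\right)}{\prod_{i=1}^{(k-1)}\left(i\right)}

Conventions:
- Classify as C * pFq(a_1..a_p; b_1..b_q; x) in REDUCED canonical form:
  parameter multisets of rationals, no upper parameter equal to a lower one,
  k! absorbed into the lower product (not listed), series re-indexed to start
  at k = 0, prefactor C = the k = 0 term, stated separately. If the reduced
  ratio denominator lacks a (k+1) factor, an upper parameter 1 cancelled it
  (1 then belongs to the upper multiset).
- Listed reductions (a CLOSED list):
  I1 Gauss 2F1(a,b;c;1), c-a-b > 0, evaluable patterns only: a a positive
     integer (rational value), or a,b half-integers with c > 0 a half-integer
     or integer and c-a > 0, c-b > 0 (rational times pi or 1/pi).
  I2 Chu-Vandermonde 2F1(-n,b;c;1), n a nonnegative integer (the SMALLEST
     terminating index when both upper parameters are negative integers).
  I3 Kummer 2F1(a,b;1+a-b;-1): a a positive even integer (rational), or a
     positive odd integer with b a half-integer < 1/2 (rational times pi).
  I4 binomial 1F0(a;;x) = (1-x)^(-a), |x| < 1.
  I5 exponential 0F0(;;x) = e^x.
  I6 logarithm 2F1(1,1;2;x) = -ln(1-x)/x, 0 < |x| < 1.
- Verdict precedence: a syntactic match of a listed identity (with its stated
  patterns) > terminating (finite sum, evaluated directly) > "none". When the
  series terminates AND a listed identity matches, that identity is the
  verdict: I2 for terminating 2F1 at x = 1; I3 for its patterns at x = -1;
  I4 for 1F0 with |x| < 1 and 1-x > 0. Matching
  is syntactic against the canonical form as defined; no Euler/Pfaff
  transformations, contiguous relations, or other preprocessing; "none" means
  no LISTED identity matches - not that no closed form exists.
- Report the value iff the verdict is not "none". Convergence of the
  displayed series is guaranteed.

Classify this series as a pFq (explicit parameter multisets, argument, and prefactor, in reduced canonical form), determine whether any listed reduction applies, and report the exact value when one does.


Key step: with t_0 = -\frac{10}{9}, the (-1)^k factor (C = -10/9, x = -1/3) folds into the argument's sign.
Term ratio: r(k) = -\frac{1}{3} * (k+\frac{2}{11}) / [(k+1)] ; factor over Q: parameters, x = -\frac{1}{3}, and C = -\frac{10}{9}.

x = -\frac{1}{3} here; the reduced form reads 1F0, upper {\frac{2}{11}}, lower {-}, C = -\frac{10}{9}. Verdict: this is binomial (I4) (the 1F0 binomial series: exponent -2/11, x = -\frac{1}{3}). Value: \left(-\frac{10}{9}\right) \cdot \left(\frac{4}{3}\right)^{-\frac{2}{11}}.


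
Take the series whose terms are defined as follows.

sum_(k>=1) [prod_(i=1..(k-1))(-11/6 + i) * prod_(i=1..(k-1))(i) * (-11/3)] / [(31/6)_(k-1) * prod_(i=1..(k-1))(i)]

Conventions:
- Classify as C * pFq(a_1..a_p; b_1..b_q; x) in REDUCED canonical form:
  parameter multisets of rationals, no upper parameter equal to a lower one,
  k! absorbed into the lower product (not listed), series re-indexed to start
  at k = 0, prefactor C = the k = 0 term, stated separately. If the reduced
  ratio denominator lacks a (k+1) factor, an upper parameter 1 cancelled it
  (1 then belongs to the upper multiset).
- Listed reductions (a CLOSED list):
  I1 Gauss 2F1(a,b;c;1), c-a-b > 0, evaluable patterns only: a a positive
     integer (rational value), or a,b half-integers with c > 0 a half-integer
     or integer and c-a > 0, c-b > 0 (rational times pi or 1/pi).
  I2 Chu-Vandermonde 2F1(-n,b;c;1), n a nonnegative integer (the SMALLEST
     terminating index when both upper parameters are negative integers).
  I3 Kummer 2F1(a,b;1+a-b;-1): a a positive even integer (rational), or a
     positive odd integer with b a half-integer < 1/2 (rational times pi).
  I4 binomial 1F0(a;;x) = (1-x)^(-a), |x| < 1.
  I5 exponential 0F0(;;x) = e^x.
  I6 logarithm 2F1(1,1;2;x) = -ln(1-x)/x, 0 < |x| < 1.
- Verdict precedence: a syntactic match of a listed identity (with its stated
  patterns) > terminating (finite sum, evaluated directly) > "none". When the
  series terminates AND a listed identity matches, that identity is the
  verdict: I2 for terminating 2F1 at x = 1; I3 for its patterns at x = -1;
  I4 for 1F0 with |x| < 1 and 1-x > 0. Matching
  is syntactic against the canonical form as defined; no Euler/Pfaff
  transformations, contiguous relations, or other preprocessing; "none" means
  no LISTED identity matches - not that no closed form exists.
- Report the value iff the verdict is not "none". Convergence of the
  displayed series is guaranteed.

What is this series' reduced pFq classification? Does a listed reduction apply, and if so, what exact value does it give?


At argument 1: a 2F1 with upper {-5/6, 1}, lower {31/6}, scaled by C = -11/3. Verdict: this is Gauss's theorem (I1) (x = 1: the Gamma ratio telescopes since c-a-b = 5 > 0 and a = 1 in Z>0). Value: -55/18.

Structural cue: t_0 = -11/3 here, and the running product (C = -11/3) telescopes to a rising factorial.
Adjacent-term ratio: r(k) = 1 * (k-5/6) (k+1) / [(k+31/6) (k+1)] - rational in k. x = 1; t_0 = -11/3; negate the roots.


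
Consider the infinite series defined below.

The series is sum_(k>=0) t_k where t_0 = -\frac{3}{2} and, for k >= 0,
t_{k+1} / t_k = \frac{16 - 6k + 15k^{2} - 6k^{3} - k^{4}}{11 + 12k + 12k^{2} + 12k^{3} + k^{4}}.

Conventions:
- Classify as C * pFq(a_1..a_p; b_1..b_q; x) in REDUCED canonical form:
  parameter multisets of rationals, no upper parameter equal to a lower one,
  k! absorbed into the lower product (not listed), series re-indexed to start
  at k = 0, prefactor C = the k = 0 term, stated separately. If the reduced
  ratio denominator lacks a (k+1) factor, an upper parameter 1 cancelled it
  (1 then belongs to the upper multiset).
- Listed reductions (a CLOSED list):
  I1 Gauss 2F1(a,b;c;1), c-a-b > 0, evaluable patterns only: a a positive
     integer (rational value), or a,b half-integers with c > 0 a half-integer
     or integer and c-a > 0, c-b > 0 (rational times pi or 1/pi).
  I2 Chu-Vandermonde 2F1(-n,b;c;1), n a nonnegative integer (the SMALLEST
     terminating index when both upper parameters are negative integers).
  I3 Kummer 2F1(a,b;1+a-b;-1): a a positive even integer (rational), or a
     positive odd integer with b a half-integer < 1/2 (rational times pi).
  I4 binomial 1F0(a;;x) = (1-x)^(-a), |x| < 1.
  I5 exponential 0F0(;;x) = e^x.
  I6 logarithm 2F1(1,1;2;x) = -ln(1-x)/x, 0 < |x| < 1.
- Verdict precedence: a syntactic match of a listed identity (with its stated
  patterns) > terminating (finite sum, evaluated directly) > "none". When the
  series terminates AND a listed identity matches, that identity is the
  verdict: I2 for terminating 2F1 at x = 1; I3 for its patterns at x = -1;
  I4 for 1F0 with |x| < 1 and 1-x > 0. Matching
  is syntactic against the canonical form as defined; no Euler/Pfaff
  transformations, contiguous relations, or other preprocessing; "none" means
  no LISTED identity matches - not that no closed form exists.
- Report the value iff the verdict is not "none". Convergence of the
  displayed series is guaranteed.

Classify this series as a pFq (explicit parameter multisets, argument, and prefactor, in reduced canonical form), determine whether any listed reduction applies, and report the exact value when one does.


Key step: x = -1 and the ratio is unreduced: k^2 + 1 divides both sides (prefactor -3/2).
Consecutive-term ratio: r(k) = -1 * (k-2) (k+8) / [(k+11) (k+1)] - poly over poly, x = -1 from leading terms; C = -\frac{3}{2} at k = 0.

With C = -\frac{3}{2}: the canonical form is 2F1(-2, 8; 11; -1). Verdict (x = -1): Kummer's theorem (I3) applies (x = -1; c = 11 equals 1+a-b for upper {-2, 8}: listed pattern). Value: -\frac{9}{2}.


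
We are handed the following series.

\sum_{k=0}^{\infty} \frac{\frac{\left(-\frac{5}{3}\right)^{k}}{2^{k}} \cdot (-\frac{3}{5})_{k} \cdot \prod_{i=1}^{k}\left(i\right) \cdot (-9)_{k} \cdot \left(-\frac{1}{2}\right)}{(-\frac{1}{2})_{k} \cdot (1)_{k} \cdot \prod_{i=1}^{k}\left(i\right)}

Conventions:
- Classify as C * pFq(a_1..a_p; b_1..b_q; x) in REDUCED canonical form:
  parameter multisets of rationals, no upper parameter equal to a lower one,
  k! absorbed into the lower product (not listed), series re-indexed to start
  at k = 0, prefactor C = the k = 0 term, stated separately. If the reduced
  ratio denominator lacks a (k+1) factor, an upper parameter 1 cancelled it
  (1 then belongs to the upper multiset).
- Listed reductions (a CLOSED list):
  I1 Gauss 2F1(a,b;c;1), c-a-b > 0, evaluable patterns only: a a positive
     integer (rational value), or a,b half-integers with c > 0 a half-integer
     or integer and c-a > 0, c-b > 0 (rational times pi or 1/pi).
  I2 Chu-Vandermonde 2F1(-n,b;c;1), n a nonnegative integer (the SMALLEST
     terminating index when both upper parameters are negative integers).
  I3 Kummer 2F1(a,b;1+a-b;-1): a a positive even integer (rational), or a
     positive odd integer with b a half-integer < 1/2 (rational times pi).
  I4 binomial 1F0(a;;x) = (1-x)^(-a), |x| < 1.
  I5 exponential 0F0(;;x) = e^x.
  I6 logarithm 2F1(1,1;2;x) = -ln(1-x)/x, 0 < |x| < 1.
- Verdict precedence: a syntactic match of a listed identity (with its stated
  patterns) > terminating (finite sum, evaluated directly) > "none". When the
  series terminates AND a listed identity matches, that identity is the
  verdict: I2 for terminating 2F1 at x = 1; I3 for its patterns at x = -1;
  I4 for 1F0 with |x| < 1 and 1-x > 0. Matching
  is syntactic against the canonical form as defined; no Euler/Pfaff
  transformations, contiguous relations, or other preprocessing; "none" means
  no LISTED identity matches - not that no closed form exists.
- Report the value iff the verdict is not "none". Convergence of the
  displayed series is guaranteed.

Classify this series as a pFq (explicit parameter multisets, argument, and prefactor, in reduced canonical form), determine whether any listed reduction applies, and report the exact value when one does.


Canonical form: C = -\frac{1}{2} times 2F1 with upper {-9, -\frac{3}{5}}, lower {-\frac{1}{2}}, x = -\frac{5}{6}. Verdict: terminating - the sum ends at index 9 because -9 is a negative integer; exact evaluation follows. Sum: -\frac{16810973}{164025}.

First insight: t_0 = -\frac{1}{2} here, and the parameter 1 appears in both the upper and lower lists and cancels.
Ratio: r(k) = -\frac{5}{6} * (k-9) (k-\frac{3}{5}) / [(k-\frac{1}{2}) (k+1)] - rational; roots negated = parameters, x = -\frac{5}{6}, C = -\frac{1}{2}.


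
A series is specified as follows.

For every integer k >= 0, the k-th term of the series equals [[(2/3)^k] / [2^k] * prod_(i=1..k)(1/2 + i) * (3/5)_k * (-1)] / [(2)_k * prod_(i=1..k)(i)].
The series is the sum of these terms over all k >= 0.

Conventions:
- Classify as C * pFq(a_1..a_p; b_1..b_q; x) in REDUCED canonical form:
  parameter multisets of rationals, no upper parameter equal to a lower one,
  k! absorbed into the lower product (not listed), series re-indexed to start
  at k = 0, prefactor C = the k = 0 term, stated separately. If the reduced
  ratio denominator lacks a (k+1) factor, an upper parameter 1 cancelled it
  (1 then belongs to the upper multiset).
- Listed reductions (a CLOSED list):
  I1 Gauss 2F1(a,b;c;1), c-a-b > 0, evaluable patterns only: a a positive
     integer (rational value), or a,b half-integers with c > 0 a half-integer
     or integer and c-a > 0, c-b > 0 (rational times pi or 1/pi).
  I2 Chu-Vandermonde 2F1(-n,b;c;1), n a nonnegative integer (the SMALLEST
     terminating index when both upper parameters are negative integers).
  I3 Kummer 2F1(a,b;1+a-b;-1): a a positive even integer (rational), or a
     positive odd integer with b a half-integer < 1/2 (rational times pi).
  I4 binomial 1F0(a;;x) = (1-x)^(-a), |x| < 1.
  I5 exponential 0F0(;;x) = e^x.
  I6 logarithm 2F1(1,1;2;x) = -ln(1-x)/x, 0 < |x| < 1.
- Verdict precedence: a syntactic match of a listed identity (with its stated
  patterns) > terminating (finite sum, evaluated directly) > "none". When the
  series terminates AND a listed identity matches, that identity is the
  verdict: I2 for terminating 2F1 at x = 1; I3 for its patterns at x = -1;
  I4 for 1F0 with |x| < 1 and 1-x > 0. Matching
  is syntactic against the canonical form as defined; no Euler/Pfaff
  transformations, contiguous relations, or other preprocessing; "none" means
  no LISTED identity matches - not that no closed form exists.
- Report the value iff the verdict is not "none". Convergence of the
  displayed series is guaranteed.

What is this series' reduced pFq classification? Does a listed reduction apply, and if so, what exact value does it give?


Classification (C = -1): 2F1 with upper {3/5, 3/2}, lower {2}, argument x = 1/3. Verdict: none. No listed pattern accepts 2F1(3/5, 3/2; 2; 1/3).

The tell: with t_0 = -1, the running product (C = -1, x = 1/3) telescopes to a rising factorial.
Ratio: r(k) = (1/3) * (k+3/5) (k+3/2) / [(k+2) (k+1)] - rational in k. x = (1/3); t_0 = -1; negate the roots.


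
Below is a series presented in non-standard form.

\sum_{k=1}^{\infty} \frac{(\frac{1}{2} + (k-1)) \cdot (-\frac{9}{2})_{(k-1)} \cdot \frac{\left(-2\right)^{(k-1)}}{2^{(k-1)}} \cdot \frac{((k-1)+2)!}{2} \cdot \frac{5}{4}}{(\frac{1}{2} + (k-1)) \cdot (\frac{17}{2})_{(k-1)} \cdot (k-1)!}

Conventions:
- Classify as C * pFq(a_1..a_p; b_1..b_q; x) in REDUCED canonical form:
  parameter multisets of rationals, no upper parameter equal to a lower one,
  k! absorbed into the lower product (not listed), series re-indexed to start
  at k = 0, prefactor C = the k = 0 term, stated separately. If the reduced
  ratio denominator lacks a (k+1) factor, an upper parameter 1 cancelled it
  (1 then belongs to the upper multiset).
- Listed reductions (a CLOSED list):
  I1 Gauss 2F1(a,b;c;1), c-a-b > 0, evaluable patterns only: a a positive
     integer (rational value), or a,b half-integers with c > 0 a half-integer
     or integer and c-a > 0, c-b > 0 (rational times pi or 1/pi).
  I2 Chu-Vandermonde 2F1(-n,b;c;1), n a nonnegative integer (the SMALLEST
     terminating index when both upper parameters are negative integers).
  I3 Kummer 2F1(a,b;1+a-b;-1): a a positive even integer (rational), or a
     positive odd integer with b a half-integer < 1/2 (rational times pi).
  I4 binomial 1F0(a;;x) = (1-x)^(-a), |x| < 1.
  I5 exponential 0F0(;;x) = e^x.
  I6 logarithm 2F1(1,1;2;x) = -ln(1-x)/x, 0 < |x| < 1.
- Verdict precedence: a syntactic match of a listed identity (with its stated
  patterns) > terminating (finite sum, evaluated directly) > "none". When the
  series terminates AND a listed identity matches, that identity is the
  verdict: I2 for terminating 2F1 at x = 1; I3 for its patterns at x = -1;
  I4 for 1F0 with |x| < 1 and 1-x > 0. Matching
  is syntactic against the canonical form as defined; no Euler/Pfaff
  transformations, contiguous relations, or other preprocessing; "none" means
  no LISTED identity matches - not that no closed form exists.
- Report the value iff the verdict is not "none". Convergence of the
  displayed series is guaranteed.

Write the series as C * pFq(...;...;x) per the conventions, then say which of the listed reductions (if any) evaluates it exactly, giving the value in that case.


Prefactor \frac{5}{4}, argument -1: 2F1 with upper {-\frac{9}{2}, 3} over lower {\frac{17}{2}}. Verdict: Kummer (I3) matches (x = -1; c = \frac{17}{2} equals 1+a-b for upper {-\frac{9}{2}, 3}: listed pattern). Value: \frac{225225}{131072} \cdot \pi.

The tell: from the first term \frac{5}{4}: the factorial ratio (prefactor 5/4) (k+a-1)!/(a-1)! is a rising factorial (a)_k.
Consecutive-term ratio: r(k) = -1 * (k-\frac{9}{2}) (k+3) / [(k+\frac{17}{2}) (k+1)] - rational in k. x = -1; t_0 = \frac{5}{4}; negate the roots.


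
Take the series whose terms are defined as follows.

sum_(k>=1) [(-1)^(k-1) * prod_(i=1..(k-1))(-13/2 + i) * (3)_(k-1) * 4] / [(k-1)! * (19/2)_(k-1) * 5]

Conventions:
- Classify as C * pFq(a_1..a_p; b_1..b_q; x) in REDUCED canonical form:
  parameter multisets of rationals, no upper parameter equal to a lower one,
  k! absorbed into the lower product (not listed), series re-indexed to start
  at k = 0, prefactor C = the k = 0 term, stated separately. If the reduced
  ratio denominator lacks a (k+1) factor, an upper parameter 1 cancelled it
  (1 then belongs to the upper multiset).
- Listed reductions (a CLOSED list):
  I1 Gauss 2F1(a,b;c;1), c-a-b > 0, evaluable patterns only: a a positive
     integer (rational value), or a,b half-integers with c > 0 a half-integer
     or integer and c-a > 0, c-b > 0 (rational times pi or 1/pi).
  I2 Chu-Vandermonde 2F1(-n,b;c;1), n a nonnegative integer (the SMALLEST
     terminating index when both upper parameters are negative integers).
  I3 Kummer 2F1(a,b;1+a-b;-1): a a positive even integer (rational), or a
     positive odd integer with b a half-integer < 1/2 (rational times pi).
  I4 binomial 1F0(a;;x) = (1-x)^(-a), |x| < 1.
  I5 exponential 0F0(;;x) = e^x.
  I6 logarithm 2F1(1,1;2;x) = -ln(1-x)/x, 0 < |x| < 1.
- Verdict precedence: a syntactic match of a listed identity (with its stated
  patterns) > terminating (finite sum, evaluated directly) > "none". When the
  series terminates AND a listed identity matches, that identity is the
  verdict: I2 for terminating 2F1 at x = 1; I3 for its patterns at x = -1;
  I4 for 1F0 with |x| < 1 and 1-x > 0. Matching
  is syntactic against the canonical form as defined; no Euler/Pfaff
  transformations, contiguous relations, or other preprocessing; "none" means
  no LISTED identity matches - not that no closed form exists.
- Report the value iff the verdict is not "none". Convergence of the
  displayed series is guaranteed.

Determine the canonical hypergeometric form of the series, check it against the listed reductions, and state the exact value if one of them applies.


Canonical form: C = 4/5 times 2F1 with upper {-11/2, 3}, lower {19/2}, x = -1. Verdict at x = -1: Kummer's theorem (I3) matches (x = -1; c = 19/2 equals 1+a-b for upper {-11/2, 3}: listed pattern). Hence: (21879/16384) * pi.

First insight: t_0 being 4/5, the running product (C = 4/5) telescopes to a rising factorial.
Consecutive-term ratio: r(k) = (-1) * (k-11/2) (k+3) / [(k+19/2) (k+1)] - rational in k. x = (-1); t_0 = 4/5; negate the roots.


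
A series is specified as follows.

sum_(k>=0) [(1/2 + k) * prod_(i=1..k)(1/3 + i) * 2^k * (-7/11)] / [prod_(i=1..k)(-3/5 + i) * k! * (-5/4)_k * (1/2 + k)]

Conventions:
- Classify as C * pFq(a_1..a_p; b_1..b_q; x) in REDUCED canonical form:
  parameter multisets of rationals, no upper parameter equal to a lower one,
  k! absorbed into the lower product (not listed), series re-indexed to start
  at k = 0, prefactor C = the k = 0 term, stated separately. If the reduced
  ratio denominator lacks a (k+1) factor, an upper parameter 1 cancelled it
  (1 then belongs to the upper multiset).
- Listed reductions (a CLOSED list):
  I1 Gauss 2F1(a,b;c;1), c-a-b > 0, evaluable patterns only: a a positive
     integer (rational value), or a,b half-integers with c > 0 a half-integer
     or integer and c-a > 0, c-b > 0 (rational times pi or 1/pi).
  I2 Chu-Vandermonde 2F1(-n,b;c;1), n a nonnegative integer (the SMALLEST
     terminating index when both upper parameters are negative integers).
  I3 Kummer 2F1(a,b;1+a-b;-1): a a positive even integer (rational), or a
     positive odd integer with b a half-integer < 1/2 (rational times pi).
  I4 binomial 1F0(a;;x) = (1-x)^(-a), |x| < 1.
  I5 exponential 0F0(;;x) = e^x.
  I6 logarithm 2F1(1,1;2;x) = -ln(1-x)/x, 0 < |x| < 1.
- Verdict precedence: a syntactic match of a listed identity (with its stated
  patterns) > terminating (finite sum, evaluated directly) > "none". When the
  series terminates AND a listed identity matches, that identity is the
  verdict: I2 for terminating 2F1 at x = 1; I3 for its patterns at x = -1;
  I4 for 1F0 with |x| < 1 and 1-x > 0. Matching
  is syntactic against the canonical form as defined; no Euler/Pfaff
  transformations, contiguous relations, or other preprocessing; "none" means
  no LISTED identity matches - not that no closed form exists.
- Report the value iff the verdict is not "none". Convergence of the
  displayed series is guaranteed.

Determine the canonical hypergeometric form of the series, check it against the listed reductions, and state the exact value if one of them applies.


Reduced: x = 2, 1F2, upper = {4/3}, lower = {-5/4, 2/5}, C = -7/11. Verdict: none. Every listed pattern misses the 1F2 form at 2, upper {4/3}.

Key observation: t_0 being -7/11, the lower running product (prefactor -7/11) is a rising factorial.
Adjacent-term ratio: r(k) = 2 * (k+4/3) / [(k-5/4) (k+2/5) (k+1)] ; factor over Q: parameters, x = 2, and C = -7/11.
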